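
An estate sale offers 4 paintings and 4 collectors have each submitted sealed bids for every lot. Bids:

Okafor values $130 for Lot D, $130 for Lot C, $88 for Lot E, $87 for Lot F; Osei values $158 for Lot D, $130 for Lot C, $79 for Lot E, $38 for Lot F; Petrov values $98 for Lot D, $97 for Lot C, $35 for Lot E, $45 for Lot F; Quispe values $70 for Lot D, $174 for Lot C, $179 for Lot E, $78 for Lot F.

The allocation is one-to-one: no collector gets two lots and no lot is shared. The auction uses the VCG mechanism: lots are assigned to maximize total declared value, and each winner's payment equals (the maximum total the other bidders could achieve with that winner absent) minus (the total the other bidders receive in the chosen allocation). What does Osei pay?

Efficient allocation: Okafor→Lot F ($87), Osei→Lot D ($158), Petrov→Lot C ($97), Quispe→Lot E ($179); total welfare W = $521.
Osei receives Lot D at value $158, so the others get W − 158 = $363.
Without Osei: best allocation of the remaining 3 bidders over all 4 lots is Okafor→Lot C ($130), Petrov→Lot D ($98), Quispe→Lot E ($179), total $407.
VCG payment = (others' best without Osei) − (others' welfare with Osei) = 407 − 363 = $44.

Osei pays $44.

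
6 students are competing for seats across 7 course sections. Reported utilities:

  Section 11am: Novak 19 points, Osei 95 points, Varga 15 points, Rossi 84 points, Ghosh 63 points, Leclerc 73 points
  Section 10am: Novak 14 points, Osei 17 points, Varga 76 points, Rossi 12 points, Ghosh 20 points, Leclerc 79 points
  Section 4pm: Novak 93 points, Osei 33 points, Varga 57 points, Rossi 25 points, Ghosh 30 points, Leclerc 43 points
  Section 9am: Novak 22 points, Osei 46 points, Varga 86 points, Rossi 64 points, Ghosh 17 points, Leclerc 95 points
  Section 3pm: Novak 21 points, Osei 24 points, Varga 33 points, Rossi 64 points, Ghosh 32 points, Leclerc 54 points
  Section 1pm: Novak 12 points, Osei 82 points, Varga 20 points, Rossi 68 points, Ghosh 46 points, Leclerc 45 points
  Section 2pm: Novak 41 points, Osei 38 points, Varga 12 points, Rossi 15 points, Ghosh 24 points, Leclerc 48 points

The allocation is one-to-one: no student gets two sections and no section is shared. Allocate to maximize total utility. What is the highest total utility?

Optimal: Novak→Section 4pm (93 points), Osei→Section 1pm (82 points), Varga→Section 10am (76 points), Rossi→Section 3pm (64 points), Ghosh→Section 11am (63 points), Leclerc→Section 9am (95 points) — total 93+82+76+64+63+95 = 473 points.
Row-greedy (each student in turn takes its best remaining section) gives 453 points, worse by 20.
Swapping Varga↔Leclerc (Varga→Section 9am 86 points, Leclerc→Section 10am 79 points) loses 6.
No other one-to-one assignment exceeds 473 points.

Maximum total: 473 points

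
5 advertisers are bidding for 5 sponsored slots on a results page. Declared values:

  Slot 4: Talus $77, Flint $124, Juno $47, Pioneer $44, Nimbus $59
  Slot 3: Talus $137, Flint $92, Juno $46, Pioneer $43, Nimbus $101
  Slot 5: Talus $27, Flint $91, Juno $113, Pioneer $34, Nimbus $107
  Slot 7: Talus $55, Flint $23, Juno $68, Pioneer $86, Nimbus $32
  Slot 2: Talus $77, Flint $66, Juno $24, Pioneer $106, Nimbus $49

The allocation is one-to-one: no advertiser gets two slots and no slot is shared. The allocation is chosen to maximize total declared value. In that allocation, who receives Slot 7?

Juno receives Slot 7.

Optimal: Talus→Slot 3 ($137), Flint→Slot 4 ($124), Juno→Slot 7 ($68), Pioneer→Slot 2 ($106), Nimbus→Slot 5 ($107) — total 137+124+68+106+107 = $542.
Column-greedy (each slot in turn goes to its best remaining advertiser) gives $509, worse by 33.
Every other assignment is strictly worse.
Juno's own top slot is Slot 5 ($113), but forcing Juno→Slot 5 and reassigning the rest optimally gives only $512 — worse by 30.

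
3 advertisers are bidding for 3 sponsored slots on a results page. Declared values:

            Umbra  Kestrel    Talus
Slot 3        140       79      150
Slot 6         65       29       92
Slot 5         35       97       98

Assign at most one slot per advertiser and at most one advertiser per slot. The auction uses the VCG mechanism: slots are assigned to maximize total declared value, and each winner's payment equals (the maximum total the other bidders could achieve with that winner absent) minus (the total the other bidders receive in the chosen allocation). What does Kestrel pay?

Kestrel pays $6.

Efficient allocation: Umbra→Slot 3 ($140), Kestrel→Slot 5 ($97), Talus→Slot 6 ($92); total welfare W = $329.
Kestrel receives Slot 5 at value $97, so the others get W − 97 = $232.
Without Kestrel: best allocation of the remaining 2 bidders over all 3 slots is Umbra→Slot 3 ($140), Talus→Slot 5 ($98), total $238.
VCG payment = (others' best without Kestrel) − (others' welfare with Kestrel) = 238 − 232 = $6.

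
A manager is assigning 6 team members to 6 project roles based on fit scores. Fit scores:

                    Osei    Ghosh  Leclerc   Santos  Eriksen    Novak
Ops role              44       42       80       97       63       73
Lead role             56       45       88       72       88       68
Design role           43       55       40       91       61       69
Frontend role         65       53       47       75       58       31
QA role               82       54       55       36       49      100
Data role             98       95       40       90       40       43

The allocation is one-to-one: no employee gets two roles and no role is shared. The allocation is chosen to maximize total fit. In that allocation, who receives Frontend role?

Osei receives Frontend role.

This is the linear assignment problem.
Optimal: Osei→Frontend role (65 pts), Ghosh→Data role (95 pts), Leclerc→Ops role (80 pts), Santos→Design role (91 pts), Eriksen→Lead role (88 pts), Novak→QA role (100 pts) — total 65+95+80+91+88+100 = 519 pts.
Row-greedy (each employee in turn takes its best remaining role) gives 496 pts, worse by 23.
Osei's own top role is Data role (98 pts), but forcing Osei→Data role and reassigning the rest optimally gives only 510 pts — worse by 9.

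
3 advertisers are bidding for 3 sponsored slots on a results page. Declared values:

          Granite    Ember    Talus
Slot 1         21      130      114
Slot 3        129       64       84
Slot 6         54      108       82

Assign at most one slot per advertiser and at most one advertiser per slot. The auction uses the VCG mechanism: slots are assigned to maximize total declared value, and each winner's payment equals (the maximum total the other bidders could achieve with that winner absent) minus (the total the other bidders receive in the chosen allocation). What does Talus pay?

Efficient allocation: Granite→Slot 3 ($129), Ember→Slot 6 ($108), Talus→Slot 1 ($114); total welfare W = $351.
Talus receives Slot 1 at value $114, so the others get W − 114 = $237.
Without Talus: best allocation of the remaining 2 bidders over all 3 slots is Granite→Slot 3 ($129), Ember→Slot 1 ($130), total $259.
VCG payment = (others' best without Talus) − (others' welfare with Talus) = 259 − 237 = $22.

Talus pays $22.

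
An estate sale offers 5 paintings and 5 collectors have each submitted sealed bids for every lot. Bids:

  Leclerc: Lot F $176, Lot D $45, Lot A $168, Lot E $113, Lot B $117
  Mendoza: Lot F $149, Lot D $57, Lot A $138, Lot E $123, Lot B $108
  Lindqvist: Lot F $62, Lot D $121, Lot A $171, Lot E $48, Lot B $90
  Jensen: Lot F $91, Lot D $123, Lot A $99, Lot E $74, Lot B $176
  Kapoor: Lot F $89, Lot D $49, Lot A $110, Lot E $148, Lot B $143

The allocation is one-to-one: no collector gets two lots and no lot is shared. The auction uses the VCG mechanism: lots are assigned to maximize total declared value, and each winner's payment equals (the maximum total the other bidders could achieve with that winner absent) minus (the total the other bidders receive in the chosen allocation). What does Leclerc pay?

Efficient allocation: Leclerc→Lot A ($168), Mendoza→Lot F ($149), Lindqvist→Lot D ($121), Jensen→Lot B ($176), Kapoor→Lot E ($148); total welfare W = $762.
Leclerc receives Lot A at value $168, so the others get W − 168 = $594.
Without Leclerc: best allocation of the remaining 4 bidders over all 5 lots is Mendoza→Lot F ($149), Lindqvist→Lot A ($171), Jensen→Lot B ($176), Kapoor→Lot E ($148), total $644.
VCG payment = (others' best without Leclerc) − (others' welfare with Leclerc) = 644 − 594 = $50.

Leclerc pays $50.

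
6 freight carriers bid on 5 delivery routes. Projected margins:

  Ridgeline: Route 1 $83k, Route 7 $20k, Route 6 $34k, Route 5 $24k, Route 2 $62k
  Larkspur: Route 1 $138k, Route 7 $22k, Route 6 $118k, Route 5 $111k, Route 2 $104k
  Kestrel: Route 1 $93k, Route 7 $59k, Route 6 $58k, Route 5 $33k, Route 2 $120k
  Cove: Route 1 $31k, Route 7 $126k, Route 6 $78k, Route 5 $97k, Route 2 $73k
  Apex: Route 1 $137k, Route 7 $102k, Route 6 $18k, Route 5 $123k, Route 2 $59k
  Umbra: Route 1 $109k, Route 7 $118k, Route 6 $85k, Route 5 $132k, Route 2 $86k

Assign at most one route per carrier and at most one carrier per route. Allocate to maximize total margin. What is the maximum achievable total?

This is a one-to-one assignment (maximum-weight bipartite matching).
Optimal: Apex→Route 1 ($137k), Cove→Route 7 ($126k), Larkspur→Route 6 ($118k), Umbra→Route 5 ($132k), Kestrel→Route 2 ($120k) — total 137+126+118+132+120 = $633k.
Max-entry greedy (repeatedly take the single best remaining cell) gives $550k, worse by 83.
Swapping Umbra↔Apex (Umbra→Route 1 $109k, Apex→Route 5 $123k) loses 37.

Max total: $633k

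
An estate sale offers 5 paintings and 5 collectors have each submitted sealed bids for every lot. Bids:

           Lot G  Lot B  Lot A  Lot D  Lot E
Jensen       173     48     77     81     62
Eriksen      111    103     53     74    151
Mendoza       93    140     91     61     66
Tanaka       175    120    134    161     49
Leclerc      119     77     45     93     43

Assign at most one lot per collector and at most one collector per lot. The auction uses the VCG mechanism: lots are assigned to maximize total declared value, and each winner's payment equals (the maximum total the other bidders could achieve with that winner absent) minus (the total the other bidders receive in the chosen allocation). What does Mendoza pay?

Mendoza pays $11.

Efficient allocation: Jensen→Lot G ($173), Eriksen→Lot E ($151), Mendoza→Lot B ($140), Tanaka→Lot A ($134), Leclerc→Lot D ($93); total welfare W = $691.
Mendoza receives Lot B at value $140, so the others get W − 140 = $551.
Without Mendoza: best allocation of the remaining 4 bidders over all 5 lots is Jensen→Lot G ($173), Eriksen→Lot E ($151), Tanaka→Lot D ($161), Leclerc→Lot B ($77), total $562.
VCG payment = (others' best without Mendoza) − (others' welfare with Mendoza) = 562 − 551 = $11.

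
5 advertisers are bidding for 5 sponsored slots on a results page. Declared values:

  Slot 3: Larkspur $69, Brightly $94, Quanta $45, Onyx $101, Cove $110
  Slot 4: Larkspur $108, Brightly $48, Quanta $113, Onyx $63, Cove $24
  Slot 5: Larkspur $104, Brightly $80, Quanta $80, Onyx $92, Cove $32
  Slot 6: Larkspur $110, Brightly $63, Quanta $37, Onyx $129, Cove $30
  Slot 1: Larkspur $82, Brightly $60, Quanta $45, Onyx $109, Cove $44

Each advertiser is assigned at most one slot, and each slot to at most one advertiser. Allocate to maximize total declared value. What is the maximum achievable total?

Optimal: Larkspur→Slot 6 ($110), Brightly→Slot 5 ($80), Quanta→Slot 4 ($113), Onyx→Slot 1 ($109), Cove→Slot 3 ($110) — total 110+80+113+109+110 = $522.
Column-greedy (each slot in turn goes to its best remaining advertiser) gives $516, worse by 6.
Next-best assignment: Larkspur→Slot 5, Brightly→Slot 1, Quanta→Slot 4, Onyx→Slot 6, Cove→Slot 3 = $516.
Swapping Quanta↔Onyx (Quanta→Slot 1 $45, Onyx→Slot 4 $63) loses 114.

Maximum total: $522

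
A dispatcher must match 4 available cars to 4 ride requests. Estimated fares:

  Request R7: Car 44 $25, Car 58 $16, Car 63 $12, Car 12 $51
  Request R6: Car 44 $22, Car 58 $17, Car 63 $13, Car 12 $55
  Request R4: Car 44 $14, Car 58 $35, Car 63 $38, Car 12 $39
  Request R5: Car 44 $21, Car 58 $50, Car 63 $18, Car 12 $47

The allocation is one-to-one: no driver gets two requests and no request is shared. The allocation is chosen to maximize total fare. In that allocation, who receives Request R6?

Car 12 receives Request R6.

Optimal: Car 44→Request R7 ($25), Car 58→Request R5 ($50), Car 63→Request R4 ($38), Car 12→Request R6 ($55) — total 25+50+38+55 = $168.
Column-greedy (each request in turn goes to its best remaining driver) gives $161, worse by 7.
Next-best assignment: Car 44→Request R6, Car 58→Request R5, Car 63→Request R4, Car 12→Request R7 = $161.
Swapping Car 58↔Car 12 (Car 58→Request R6 $17, Car 12→Request R5 $47) loses 41.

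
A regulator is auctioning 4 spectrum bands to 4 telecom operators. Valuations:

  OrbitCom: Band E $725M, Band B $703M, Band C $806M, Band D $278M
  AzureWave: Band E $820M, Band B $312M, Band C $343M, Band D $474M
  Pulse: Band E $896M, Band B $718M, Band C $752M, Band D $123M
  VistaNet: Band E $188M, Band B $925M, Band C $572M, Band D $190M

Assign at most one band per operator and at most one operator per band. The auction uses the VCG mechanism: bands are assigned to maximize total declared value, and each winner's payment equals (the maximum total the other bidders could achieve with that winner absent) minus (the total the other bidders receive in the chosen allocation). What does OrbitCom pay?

OrbitCom pays $202M.

Efficient allocation: OrbitCom→Band C ($806M), AzureWave→Band D ($474M), Pulse→Band E ($896M), VistaNet→Band B ($925M); total welfare W = $3101M.
OrbitCom receives Band C at value $806M, so the others get W − 806 = $2295M.
Without OrbitCom: best allocation of the remaining 3 bidders over all 4 bands is AzureWave→Band E ($820M), Pulse→Band C ($752M), VistaNet→Band B ($925M), total $2497M.
VCG payment = (others' best without OrbitCom) − (others' welfare with OrbitCom) = 2497 − 2295 = $202M.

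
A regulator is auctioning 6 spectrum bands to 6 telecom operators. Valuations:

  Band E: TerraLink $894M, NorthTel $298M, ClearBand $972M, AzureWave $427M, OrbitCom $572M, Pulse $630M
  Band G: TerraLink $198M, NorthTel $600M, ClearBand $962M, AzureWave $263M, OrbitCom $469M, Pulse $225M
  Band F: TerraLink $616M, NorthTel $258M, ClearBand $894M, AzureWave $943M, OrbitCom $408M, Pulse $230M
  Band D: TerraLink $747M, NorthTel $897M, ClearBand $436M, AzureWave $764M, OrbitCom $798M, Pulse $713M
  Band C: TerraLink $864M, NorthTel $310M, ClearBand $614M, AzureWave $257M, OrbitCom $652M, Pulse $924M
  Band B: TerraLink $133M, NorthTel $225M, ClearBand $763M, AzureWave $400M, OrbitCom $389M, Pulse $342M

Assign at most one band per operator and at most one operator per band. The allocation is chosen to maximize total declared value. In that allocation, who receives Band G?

ClearBand receives Band G.

Optimal: TerraLink→Band E ($894M), NorthTel→Band D ($897M), ClearBand→Band G ($962M), AzureWave→Band F ($943M), OrbitCom→Band B ($389M), Pulse→Band C ($924M) — total 894+897+962+943+389+924 = $5009M.
Max-entry greedy (repeatedly take the single best remaining cell) gives $4338M, worse by 671.
Swapping OrbitCom↔ClearBand (OrbitCom→Band G $469M, ClearBand→Band B $763M) loses 119.
ClearBand's own top band is Band E ($972M), but forcing ClearBand→Band E and reassigning the rest optimally gives only $4575M — worse by 434.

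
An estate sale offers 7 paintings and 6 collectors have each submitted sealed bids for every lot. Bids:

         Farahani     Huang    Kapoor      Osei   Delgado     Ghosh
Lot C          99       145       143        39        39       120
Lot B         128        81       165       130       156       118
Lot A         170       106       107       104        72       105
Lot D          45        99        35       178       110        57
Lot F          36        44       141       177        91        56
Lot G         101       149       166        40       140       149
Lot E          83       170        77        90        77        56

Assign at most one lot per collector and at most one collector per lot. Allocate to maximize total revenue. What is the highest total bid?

Optimal: Farahani→Lot A ($170), Huang→Lot E ($170), Kapoor→Lot C ($143), Osei→Lot D ($178), Delgado→Lot B ($156), Ghosh→Lot G ($149) — total 170+170+143+178+156+149 = $966.
Row-greedy (each collector in turn takes its best remaining lot) gives $960, worse by 6.
Next-best assignment: Farahani→Lot A, Huang→Lot E, Kapoor→Lot C, Osei→Lot F, Delgado→Lot B, Ghosh→Lot G = $965.
No other one-to-one assignment exceeds $966.

Maximum total: $966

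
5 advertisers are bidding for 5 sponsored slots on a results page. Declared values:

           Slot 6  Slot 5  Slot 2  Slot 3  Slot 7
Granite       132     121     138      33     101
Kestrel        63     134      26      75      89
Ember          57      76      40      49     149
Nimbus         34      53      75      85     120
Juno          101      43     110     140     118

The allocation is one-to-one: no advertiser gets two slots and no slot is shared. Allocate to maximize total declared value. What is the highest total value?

Maximum total: $630

Optimal: Granite→Slot 6 ($132), Kestrel→Slot 5 ($134), Ember→Slot 7 ($149), Nimbus→Slot 2 ($75), Juno→Slot 3 ($140) — total 132+134+149+75+140 = $630.
Row-greedy (each advertiser in turn takes its best remaining slot) gives $607, worse by 23.
Swapping Kestrel↔Granite (Kestrel→Slot 6 $63, Granite→Slot 5 $121) loses 82.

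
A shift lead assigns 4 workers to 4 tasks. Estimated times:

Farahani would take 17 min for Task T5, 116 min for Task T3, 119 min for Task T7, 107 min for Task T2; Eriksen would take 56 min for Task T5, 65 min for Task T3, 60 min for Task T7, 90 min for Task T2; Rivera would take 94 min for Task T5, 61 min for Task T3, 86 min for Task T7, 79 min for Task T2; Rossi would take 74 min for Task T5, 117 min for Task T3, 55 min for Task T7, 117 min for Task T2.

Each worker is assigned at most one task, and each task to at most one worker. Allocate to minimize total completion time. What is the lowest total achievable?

Minimum total: 216 min

Treat this as an assignment problem: match each worker to one task.
Optimal: Farahani→Task T5 (17 min), Eriksen→Task T3 (65 min), Rivera→Task T2 (79 min), Rossi→Task T7 (55 min) — total 17+65+79+55 = 216 min.
Row-greedy (each worker in turn takes its cheapest remaining task) gives 255 min, worse by 39.
Next-best assignment: Farahani→Task T5, Eriksen→Task T2, Rivera→Task T3, Rossi→Task T7 = 223 min.
Swapping Farahani↔Rossi (Farahani→Task T7 119 min, Rossi→Task T5 74 min) adds 121.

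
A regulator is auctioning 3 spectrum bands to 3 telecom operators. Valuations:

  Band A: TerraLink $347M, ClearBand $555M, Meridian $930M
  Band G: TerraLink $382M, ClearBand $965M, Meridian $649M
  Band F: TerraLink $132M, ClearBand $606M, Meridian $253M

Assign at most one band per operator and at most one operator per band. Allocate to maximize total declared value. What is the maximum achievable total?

Maximum total: $2027M

This is a one-to-one assignment (maximum-weight bipartite matching).
Optimal: TerraLink→Band F ($132M), ClearBand→Band G ($965M), Meridian→Band A ($930M) — total 132+965+930 = $2027M.
Swapping ClearBand↔Meridian (ClearBand→Band A $555M, Meridian→Band G $649M) loses 691.
Every other assignment is strictly worse.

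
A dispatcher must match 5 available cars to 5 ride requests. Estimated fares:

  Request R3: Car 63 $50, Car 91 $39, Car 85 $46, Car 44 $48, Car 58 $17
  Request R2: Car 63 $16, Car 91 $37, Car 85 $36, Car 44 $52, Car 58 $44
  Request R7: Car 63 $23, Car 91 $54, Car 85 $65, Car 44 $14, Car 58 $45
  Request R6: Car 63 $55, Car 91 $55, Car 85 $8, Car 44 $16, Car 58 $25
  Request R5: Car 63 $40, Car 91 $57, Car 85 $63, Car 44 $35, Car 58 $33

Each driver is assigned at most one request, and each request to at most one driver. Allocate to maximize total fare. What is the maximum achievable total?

Max total: $269

Optimal: Car 63→Request R6 ($55), Car 91→Request R5 ($57), Car 85→Request R7 ($65), Car 44→Request R3 ($48), Car 58→Request R2 ($44) — total 55+57+65+48+44 = $269.
Max-entry greedy (repeatedly take the single best remaining cell) gives $246, worse by 23.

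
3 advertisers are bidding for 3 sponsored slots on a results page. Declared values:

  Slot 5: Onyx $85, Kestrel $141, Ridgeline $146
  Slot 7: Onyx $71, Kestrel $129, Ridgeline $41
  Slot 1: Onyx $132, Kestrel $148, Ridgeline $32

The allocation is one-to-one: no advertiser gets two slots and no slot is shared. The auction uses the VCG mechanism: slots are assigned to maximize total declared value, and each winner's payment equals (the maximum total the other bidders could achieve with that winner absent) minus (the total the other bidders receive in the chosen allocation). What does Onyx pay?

Efficient allocation: Onyx→Slot 1 ($132), Kestrel→Slot 7 ($129), Ridgeline→Slot 5 ($146); total welfare W = $407.
Onyx receives Slot 1 at value $132, so the others get W − 132 = $275.
Without Onyx: best allocation of the remaining 2 bidders over all 3 slots is Kestrel→Slot 1 ($148), Ridgeline→Slot 5 ($146), total $294.
VCG payment = (others' best without Onyx) − (others' welfare with Onyx) = 294 − 275 = $19.

Onyx pays $19.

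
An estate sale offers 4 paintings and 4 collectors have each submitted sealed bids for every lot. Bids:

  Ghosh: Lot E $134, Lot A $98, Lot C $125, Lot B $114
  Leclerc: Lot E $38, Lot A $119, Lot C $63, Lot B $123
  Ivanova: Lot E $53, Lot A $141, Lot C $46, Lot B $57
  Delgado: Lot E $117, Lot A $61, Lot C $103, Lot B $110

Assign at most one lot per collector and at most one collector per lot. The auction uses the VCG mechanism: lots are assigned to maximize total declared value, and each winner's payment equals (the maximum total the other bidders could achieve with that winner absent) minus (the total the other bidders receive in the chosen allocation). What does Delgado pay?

Delgado pays $9.

Efficient allocation: Ghosh→Lot C ($125), Leclerc→Lot B ($123), Ivanova→Lot A ($141), Delgado→Lot E ($117); total welfare W = $506.
Delgado receives Lot E at value $117, so the others get W − 117 = $389.
Without Delgado: best allocation of the remaining 3 bidders over all 4 lots is Ghosh→Lot E ($134), Leclerc→Lot B ($123), Ivanova→Lot A ($141), total $398.
VCG payment = (others' best without Delgado) − (others' welfare with Delgado) = 398 − 389 = $9.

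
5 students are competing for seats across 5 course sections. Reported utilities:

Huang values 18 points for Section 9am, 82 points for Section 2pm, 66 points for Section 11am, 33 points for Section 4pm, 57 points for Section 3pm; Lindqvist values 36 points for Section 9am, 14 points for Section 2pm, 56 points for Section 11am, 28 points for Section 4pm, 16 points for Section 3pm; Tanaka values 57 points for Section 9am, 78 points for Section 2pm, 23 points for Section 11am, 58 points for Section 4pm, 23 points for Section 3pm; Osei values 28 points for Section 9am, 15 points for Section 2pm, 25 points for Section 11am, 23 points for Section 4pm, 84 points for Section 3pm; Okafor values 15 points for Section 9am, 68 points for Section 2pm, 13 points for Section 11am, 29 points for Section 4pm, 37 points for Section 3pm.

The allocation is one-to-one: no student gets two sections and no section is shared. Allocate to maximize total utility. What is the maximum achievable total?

Max total: 312 points

Optimal: Huang→Section 11am (66 points), Lindqvist→Section 9am (36 points), Tanaka→Section 4pm (58 points), Osei→Section 3pm (84 points), Okafor→Section 2pm (68 points) — total 66+36+58+84+68 = 312 points.
Column-greedy (each section in turn goes to its best remaining student) gives 308 points, worse by 4.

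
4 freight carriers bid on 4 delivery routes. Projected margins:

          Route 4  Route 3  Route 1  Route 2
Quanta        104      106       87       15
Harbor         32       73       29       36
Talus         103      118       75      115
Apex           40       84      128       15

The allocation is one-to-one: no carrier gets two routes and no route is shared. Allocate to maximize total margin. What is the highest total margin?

Maximum total: $420k

Optimal: Quanta→Route 4 ($104k), Harbor→Route 3 ($73k), Talus→Route 2 ($115k), Apex→Route 1 ($128k) — total 104+73+115+128 = $420k.
Max-entry greedy (repeatedly take the single best remaining cell) gives $386k, worse by 34.
No other one-to-one assignment exceeds $420k.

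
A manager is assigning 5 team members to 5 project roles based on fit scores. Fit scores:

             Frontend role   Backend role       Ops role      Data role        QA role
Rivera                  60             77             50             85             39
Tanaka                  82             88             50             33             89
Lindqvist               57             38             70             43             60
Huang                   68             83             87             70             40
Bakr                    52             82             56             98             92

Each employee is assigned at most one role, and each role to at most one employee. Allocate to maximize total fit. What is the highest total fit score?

Max total: 412 pts

Optimal: Rivera→Data role (85 pts), Tanaka→Frontend role (82 pts), Lindqvist→Ops role (70 pts), Huang→Backend role (83 pts), Bakr→QA role (92 pts) — total 85+82+70+83+92 = 412 pts.
Row-greedy (each employee in turn takes its best remaining role) gives 379 pts, worse by 33.
Next-best assignment: Rivera→Data role, Tanaka→Backend role, Lindqvist→Frontend role, Huang→Ops role, Bakr→QA role = 409 pts.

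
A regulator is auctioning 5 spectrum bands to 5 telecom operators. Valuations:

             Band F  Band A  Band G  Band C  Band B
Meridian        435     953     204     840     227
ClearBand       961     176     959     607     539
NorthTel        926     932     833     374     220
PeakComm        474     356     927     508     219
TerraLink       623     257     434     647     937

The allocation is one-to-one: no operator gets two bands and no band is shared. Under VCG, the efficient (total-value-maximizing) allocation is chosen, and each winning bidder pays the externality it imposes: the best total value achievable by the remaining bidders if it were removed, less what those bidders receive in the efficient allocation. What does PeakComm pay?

Efficient allocation: Meridian→Band C ($840M), ClearBand→Band F ($961M), NorthTel→Band A ($932M), PeakComm→Band G ($927M), TerraLink→Band B ($937M); total welfare W = $4597M.
PeakComm receives Band G at value $927M, so the others get W − 927 = $3670M.
Without PeakComm: best allocation of the remaining 4 bidders over all 5 bands is Meridian→Band A ($953M), ClearBand→Band G ($959M), NorthTel→Band F ($926M), TerraLink→Band B ($937M), total $3775M.
VCG payment = (others' best without PeakComm) − (others' welfare with PeakComm) = 3775 − 3670 = $105M.

PeakComm pays $105M.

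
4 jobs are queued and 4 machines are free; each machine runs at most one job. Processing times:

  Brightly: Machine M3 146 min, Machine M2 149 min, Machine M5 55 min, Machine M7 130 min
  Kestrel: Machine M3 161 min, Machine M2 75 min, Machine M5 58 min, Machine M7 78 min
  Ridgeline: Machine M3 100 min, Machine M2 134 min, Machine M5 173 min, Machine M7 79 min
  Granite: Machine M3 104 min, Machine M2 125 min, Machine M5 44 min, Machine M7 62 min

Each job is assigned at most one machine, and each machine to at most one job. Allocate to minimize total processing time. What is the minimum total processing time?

Min total: 292 min

Treat this as an assignment problem: match each job to one machine.
Optimal: Brightly→Machine M5 (55 min), Kestrel→Machine M2 (75 min), Ridgeline→Machine M3 (100 min), Granite→Machine M7 (62 min) — total 55+75+100+62 = 292 min.
Min-entry greedy (repeatedly take the single cheapest remaining cell) gives 344 min, worse by 52.
Swapping Granite↔Ridgeline (Granite→Machine M3 104 min, Ridgeline→Machine M7 79 min) adds 21.
Checked against all permutations: 292 min is optimal.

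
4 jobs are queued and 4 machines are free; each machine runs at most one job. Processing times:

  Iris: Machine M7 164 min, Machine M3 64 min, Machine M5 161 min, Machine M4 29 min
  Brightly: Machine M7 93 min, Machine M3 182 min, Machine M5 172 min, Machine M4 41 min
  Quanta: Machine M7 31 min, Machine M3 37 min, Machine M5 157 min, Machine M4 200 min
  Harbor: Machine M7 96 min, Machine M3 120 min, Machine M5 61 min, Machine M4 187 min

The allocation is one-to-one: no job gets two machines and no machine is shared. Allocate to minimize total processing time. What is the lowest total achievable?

This is a one-to-one assignment (minimum-cost bipartite matching).
Optimal: Iris→Machine M3 (64 min), Brightly→Machine M4 (41 min), Quanta→Machine M7 (31 min), Harbor→Machine M5 (61 min) — total 64+41+31+61 = 197 min.
Row-greedy (each job in turn takes its cheapest remaining machine) gives 220 min, worse by 23.
Next-best assignment: Iris→Machine M4, Brightly→Machine M7, Quanta→Machine M3, Harbor→Machine M5 = 220 min.

Minimum total: 197 min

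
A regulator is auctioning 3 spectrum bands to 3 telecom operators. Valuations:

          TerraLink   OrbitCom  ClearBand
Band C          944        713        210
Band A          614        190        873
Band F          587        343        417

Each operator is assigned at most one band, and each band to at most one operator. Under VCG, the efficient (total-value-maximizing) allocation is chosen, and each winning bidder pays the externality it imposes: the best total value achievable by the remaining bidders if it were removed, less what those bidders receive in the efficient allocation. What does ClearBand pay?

ClearBand pays $27M.

Efficient allocation: TerraLink→Band F ($587M), OrbitCom→Band C ($713M), ClearBand→Band A ($873M); total welfare W = $2173M.
ClearBand receives Band A at value $873M, so the others get W − 873 = $1300M.
Without ClearBand: best allocation of the remaining 2 bidders over all 3 bands is TerraLink→Band A ($614M), OrbitCom→Band C ($713M), total $1327M.
VCG payment = (others' best without ClearBand) − (others' welfare with ClearBand) = 1327 − 1300 = $27M.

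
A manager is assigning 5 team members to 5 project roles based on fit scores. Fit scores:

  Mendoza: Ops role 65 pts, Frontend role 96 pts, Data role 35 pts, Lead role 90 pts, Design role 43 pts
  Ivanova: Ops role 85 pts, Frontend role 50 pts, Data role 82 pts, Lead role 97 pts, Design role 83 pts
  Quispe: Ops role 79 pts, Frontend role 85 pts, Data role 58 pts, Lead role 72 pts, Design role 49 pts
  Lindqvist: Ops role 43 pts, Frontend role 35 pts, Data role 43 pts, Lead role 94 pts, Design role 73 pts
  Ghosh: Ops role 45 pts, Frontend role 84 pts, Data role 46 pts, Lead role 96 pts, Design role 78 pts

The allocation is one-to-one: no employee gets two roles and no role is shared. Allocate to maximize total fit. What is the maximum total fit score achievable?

Optimal: Mendoza→Frontend role (96 pts), Ivanova→Data role (82 pts), Quispe→Ops role (79 pts), Lindqvist→Lead role (94 pts), Ghosh→Design role (78 pts) — total 96+82+79+94+78 = 429 pts.
Row-greedy (each employee in turn takes its best remaining role) gives 391 pts, worse by 38.
Swapping Quispe↔Ivanova (Quispe→Data role 58 pts, Ivanova→Ops role 85 pts) loses 18.

Max total: 429 pts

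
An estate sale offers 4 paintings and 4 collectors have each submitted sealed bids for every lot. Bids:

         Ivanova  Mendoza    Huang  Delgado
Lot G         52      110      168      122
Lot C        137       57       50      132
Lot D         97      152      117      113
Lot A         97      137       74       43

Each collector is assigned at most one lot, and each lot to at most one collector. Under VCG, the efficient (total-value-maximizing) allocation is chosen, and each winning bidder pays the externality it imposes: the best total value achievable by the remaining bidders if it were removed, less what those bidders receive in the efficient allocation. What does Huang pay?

Huang pays $24.

Efficient allocation: Ivanova→Lot C ($137), Mendoza→Lot A ($137), Huang→Lot G ($168), Delgado→Lot D ($113); total welfare W = $555.
Huang receives Lot G at value $168, so the others get W − 168 = $387.
Without Huang: best allocation of the remaining 3 bidders over all 4 lots is Ivanova→Lot C ($137), Mendoza→Lot D ($152), Delgado→Lot G ($122), total $411.
VCG payment = (others' best without Huang) − (others' welfare with Huang) = 411 − 387 = $24.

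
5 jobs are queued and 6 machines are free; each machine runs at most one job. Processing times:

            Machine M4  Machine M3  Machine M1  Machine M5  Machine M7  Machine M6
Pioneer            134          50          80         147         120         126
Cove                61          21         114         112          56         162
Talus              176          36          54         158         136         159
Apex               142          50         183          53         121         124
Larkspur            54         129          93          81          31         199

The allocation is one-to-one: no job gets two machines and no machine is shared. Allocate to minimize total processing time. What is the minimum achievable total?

Min total: 249 min

Optimal: Pioneer→Machine M3 (50 min), Cove→Machine M4 (61 min), Talus→Machine M1 (54 min), Apex→Machine M5 (53 min), Larkspur→Machine M7 (31 min) — total 50+61+54+53+31 = 249 min.
Min-entry greedy (repeatedly take the single cheapest remaining cell) gives 285 min, worse by 36.
Every other assignment is strictly worse.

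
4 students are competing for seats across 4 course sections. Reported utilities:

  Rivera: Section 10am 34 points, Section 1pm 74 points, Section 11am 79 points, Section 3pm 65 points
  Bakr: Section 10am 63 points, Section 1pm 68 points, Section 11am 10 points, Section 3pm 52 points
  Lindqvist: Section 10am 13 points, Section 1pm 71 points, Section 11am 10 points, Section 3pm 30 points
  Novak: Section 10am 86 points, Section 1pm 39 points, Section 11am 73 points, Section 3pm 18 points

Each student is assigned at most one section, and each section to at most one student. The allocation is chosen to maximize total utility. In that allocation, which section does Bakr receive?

Optimal: Rivera→Section 11am (79 points), Bakr→Section 3pm (52 points), Lindqvist→Section 1pm (71 points), Novak→Section 10am (86 points) — total 79+52+71+86 = 288 points.
Column-greedy (each section in turn goes to its best remaining student) gives 200 points, worse by 88.
Next-best assignment: Rivera→Section 3pm, Bakr→Section 10am, Lindqvist→Section 1pm, Novak→Section 11am = 272 points.
No other one-to-one assignment exceeds 288 points.
Bakr's own top section is Section 1pm (68 points), but forcing Bakr→Section 1pm and reassigning the rest optimally gives only 263 points — worse by 25.

Bakr receives Section 3pm.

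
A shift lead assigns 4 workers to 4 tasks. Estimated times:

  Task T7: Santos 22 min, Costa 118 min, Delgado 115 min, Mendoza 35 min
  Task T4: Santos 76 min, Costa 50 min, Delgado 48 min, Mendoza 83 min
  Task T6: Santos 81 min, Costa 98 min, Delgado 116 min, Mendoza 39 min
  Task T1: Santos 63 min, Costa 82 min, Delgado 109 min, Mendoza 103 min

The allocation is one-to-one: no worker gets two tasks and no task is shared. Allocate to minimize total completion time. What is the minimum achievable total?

Optimal: Santos→Task T7 (22 min), Costa→Task T1 (82 min), Delgado→Task T4 (48 min), Mendoza→Task T6 (39 min) — total 22+82+48+39 = 191 min.
Row-greedy (each worker in turn takes its cheapest remaining task) gives 220 min, worse by 29.
Next-best assignment: Santos→Task T7, Costa→Task T4, Delgado→Task T1, Mendoza→Task T6 = 220 min.
Swapping Santos↔Mendoza (Santos→Task T6 81 min, Mendoza→Task T7 35 min) adds 55.

Min total: 191 min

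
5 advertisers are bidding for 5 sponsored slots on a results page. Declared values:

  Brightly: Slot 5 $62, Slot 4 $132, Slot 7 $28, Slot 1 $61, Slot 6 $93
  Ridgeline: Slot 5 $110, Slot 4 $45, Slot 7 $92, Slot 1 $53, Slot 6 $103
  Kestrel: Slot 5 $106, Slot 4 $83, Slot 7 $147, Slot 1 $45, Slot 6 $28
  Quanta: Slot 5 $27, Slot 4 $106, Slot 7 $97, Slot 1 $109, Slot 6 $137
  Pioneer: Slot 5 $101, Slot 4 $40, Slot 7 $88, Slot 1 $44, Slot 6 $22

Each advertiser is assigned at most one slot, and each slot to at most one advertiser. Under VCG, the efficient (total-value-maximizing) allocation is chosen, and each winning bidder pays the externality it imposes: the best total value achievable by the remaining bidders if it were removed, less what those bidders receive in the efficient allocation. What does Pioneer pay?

Efficient allocation: Brightly→Slot 4 ($132), Ridgeline→Slot 6 ($103), Kestrel→Slot 7 ($147), Quanta→Slot 1 ($109), Pioneer→Slot 5 ($101); total welfare W = $592.
Pioneer receives Slot 5 at value $101, so the others get W − 101 = $491.
Without Pioneer: best allocation of the remaining 4 bidders over all 5 slots is Brightly→Slot 4 ($132), Ridgeline→Slot 5 ($110), Kestrel→Slot 7 ($147), Quanta→Slot 6 ($137), total $526.
VCG payment = (others' best without Pioneer) − (others' welfare with Pioneer) = 526 − 491 = $35.

Pioneer pays $35.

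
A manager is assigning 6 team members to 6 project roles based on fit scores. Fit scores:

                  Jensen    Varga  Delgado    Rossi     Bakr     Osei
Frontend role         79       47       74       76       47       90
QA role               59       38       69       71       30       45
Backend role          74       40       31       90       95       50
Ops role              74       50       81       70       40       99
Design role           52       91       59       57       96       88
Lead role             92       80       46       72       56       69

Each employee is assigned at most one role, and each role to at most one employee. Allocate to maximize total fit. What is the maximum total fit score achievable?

Maximum total: 522 pts

This is the linear assignment problem.
Optimal: Jensen→Lead role (92 pts), Varga→Design role (91 pts), Delgado→Frontend role (74 pts), Rossi→QA role (71 pts), Bakr→Backend role (95 pts), Osei→Ops role (99 pts) — total 92+91+74+71+95+99 = 522 pts.
Row-greedy (each employee in turn takes its best remaining role) gives 446 pts, worse by 76.
Swapping Jensen↔Osei (Jensen→Ops role 74 pts, Osei→Lead role 69 pts) loses 48.
Checked against all permutations: 522 pts is optimal.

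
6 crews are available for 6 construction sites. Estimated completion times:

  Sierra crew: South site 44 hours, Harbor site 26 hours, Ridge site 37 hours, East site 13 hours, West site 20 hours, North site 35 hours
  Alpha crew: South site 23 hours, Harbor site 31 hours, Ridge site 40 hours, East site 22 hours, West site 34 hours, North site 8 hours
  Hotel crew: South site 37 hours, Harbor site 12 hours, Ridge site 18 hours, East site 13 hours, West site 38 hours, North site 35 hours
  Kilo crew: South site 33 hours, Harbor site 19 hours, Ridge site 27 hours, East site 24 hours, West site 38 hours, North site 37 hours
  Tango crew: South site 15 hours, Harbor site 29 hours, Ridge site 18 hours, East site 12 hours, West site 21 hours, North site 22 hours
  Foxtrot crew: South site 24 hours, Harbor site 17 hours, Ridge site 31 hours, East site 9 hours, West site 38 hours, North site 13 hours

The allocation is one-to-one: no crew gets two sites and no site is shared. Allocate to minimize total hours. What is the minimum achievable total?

This is the linear assignment problem.
Optimal: Sierra crew→West site (20 hours), Alpha crew→North site (8 hours), Hotel crew→Ridge site (18 hours), Kilo crew→Harbor site (19 hours), Tango crew→South site (15 hours), Foxtrot crew→East site (9 hours) — total 20+8+18+19+15+9 = 89 hours.
Column-greedy (each site in turn goes to its cheapest remaining crew) gives 91 hours, worse by 2.
Swapping Sierra crew↔Hotel crew (Sierra crew→Ridge site 37 hours, Hotel crew→West site 38 hours) adds 37.
No other one-to-one assignment undercuts 89 hours.

Minimum total: 89 hours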